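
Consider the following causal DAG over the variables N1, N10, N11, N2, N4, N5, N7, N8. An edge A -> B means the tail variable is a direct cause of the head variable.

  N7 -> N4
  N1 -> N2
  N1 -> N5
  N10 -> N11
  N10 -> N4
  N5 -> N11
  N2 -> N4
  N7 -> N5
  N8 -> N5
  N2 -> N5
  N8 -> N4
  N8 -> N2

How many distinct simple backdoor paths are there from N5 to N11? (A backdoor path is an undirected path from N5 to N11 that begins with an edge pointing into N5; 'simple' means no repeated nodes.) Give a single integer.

7

A backdoor path from N5 to N11 is any simple undirected path whose first edge points into N5 (i.e. leaves N5 via a parent).
Parents of N5: {N1, N2, N7, N8}.
Enumerating:
  P1: N5 <- N8 -> N2 -> N4 <- N10 -> N11
  P2: N5 <- N8 -> N4 <- N10 -> N11
  P3: N5 <- N7 -> N4 <- N10 -> N11
  P4: N5 <- N1 -> N2 <- N8 -> N4 <- N10 -> N11
  P5: N5 <- N1 -> N2 -> N4 <- N10 -> N11
  P6: N5 <- N2 <- N8 -> N4 <- N10 -> N11
  P7: N5 <- N2 -> N4 <- N10 -> N11
That exhausts the simple backdoor paths. Count: 7.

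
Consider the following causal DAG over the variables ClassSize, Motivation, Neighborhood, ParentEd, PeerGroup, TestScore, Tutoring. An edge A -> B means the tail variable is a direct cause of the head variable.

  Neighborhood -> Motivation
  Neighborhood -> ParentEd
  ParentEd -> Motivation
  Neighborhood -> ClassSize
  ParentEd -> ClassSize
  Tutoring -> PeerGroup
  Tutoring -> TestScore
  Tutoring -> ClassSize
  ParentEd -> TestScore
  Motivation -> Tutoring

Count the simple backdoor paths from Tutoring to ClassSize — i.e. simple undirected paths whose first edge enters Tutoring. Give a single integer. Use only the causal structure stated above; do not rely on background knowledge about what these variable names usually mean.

4

A backdoor path from Tutoring to ClassSize is any simple undirected path whose first edge points into Tutoring (i.e. leaves Tutoring via a parent).
Parents of Tutoring: {Motivation}.
Enumerating:
  P1: Tutoring <- Motivation <- Neighborhood -> ParentEd -> ClassSize
  P2: Tutoring <- Motivation <- Neighborhood -> ClassSize
  P3: Tutoring <- Motivation <- ParentEd <- Neighborhood -> ClassSize
  P4: Tutoring <- Motivation <- ParentEd -> ClassSize
That exhausts the simple backdoor paths. Count: 4.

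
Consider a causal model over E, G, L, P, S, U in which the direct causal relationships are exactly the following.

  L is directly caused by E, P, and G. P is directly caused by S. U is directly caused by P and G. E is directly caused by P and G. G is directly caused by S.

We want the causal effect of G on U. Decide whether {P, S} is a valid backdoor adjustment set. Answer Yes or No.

Yes

Backdoor paths from G to U (paths whose first edge points into G):
  P1: G <- S -> P -> U
Condition 1 (no descendant of G in the set): holds — descendants of G are {E, L, U}; none are in {P, S}.
Condition 2 (every backdoor path blocked by {P, S}):
  P1: blocked at fork node S ∈ conditioning set.
{P, S} satisfies the backdoor criterion.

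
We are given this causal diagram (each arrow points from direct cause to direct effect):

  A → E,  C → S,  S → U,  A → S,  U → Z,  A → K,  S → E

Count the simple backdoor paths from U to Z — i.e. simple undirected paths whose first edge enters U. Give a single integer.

0

A backdoor path from U to Z is any simple undirected path whose first edge points into U (i.e. leaves U via a parent).
Parents of U: {S}.
No simple path from any parent of U reaches Z without revisiting U, so there are no backdoor paths.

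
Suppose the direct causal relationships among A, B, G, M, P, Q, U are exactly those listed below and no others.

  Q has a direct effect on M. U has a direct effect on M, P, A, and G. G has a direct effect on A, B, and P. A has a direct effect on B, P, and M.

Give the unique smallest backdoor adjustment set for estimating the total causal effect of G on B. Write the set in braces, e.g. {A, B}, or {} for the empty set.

Variables eligible for adjustment (non-descendants of G, excluding G and B): {Q, U}.
Backdoor paths from G to B:
  P1: G <- U -> A -> B
  P2: G <- U -> M <- A -> B
  P3: G <- U -> P <- A -> B
The empty set is not sufficient: P1 (G <- U -> A -> B) has no collider blocking it and no conditioned non-collider, so it is open.
Try {U}:
  P1: blocked at fork node U ∈ conditioning set.
  P2: blocked at fork node U ∈ conditioning set.
  P3: blocked at fork node U ∈ conditioning set.
{U} contains no descendant of G and blocks every backdoor path.
No other singleton works — e.g. {Q} leaves P1 open — so {U} is the unique smallest valid adjustment set.

{U}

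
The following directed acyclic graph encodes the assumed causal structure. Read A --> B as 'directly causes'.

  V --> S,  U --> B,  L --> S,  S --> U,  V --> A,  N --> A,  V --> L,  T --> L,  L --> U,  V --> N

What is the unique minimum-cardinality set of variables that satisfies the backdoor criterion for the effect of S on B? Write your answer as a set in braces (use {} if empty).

{L}

Variables eligible for adjustment (non-descendants of S, excluding S and B): {A, L, N, T, V}.
Backdoor paths from S to B:
  P1: S <- V -> L -> U -> B
  P2: S <- L -> U -> B
The empty set is not sufficient: P1 (S <- V -> L -> U -> B) has no collider blocking it and no conditioned non-collider, so it is open.
Try {L}:
  P1: blocked at chain node L ∈ conditioning set.
  P2: blocked at fork node L ∈ conditioning set.
{L} contains no descendant of S and blocks every backdoor path.
No other singleton works — e.g. {V} leaves P2 open — so {L} is the unique smallest valid adjustment set.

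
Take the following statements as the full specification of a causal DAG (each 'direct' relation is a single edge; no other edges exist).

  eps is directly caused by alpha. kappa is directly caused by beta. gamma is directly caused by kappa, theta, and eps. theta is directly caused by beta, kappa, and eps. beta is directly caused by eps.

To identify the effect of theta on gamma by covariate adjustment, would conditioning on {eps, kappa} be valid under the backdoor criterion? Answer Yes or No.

Yes

Backdoor paths from theta to gamma (paths whose first edge points into theta):
  P1: theta <- eps -> beta -> kappa -> gamma
  P2: theta <- eps -> gamma
  P3: theta <- beta <- eps -> gamma
  P4: theta <- beta -> kappa -> gamma
  P5: theta <- kappa <- beta <- eps -> gamma
  P6: theta <- kappa -> gamma
Condition 1 (no descendant of theta in the set): holds — descendants of theta are {gamma}; none are in {eps, kappa}.
Condition 2 (every backdoor path blocked by {eps, kappa}):
  P1: blocked at fork node eps ∈ conditioning set.
  P2: blocked at fork node eps ∈ conditioning set.
  P3: blocked at fork node eps ∈ conditioning set.
  P4: blocked at chain node kappa ∈ conditioning set.
  P5: blocked at chain node kappa ∈ conditioning set.
  P6: blocked at fork node kappa ∈ conditioning set.
{eps, kappa} satisfies the backdoor criterion.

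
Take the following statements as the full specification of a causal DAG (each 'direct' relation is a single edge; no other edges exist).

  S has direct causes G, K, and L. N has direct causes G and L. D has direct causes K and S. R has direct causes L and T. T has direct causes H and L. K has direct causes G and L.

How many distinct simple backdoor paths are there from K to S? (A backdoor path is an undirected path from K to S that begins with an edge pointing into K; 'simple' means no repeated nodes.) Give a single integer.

4

A backdoor path from K to S is any simple undirected path whose first edge points into K (i.e. leaves K via a parent).
Parents of K: {G, L}.
Enumerating:
  P1: K <- G -> N <- L -> S
  P2: K <- G -> S
  P3: K <- L -> N <- G -> S
  P4: K <- L -> S
That exhausts the simple backdoor paths. Count: 4.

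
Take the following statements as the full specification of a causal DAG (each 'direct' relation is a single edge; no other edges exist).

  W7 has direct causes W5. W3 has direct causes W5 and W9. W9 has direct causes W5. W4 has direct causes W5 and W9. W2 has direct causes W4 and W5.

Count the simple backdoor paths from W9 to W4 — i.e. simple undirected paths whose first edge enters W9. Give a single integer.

2

A backdoor path from W9 to W4 is any simple undirected path whose first edge points into W9 (i.e. leaves W9 via a parent).
Parents of W9: {W5}.
Enumerating:
  P1: W9 <- W5 -> W4
  P2: W9 <- W5 -> W2 <- W4
That exhausts the simple backdoor paths. Count: 2.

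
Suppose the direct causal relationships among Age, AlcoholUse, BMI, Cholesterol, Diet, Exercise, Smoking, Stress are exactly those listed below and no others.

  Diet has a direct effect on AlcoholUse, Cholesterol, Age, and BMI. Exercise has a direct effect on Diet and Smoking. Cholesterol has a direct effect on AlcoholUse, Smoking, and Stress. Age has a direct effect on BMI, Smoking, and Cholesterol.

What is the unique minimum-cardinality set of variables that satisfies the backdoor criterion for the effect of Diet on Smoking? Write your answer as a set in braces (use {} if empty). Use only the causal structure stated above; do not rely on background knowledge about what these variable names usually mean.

Variables eligible for adjustment (non-descendants of Diet, excluding Diet and Smoking): {Exercise}.
Backdoor paths from Diet to Smoking:
  P1: Diet <- Exercise -> Smoking
The empty set is not sufficient: P1 (Diet <- Exercise -> Smoking) has no collider blocking it and no conditioned non-collider, so it is open.
Try {Exercise}:
  P1: blocked at fork node Exercise ∈ conditioning set.
{Exercise} contains no descendant of Diet and blocks every backdoor path.
{Exercise} is the unique smallest valid adjustment set.

{Exercise}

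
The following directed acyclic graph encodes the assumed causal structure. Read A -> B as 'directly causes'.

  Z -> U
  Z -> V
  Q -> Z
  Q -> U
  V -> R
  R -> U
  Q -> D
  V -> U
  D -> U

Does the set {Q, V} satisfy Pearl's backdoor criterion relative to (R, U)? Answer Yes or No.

Backdoor paths from R to U (paths whose first edge points into R):
  P1: R <- V <- Z <- Q -> D -> U
  P2: R <- V <- Z <- Q -> U
  P3: R <- V <- Z -> U
  P4: R <- V -> U
Condition 1 (no descendant of R in the set): holds — descendants of R are {U}; none are in {Q, V}.
Condition 2 (every backdoor path blocked by {Q, V}):
  P1: blocked at chain node V ∈ conditioning set.
  P2: blocked at chain node V ∈ conditioning set.
  P3: blocked at chain node V ∈ conditioning set.
  P4: blocked at fork node V ∈ conditioning set.
{Q, V} satisfies the backdoor criterion.

Yes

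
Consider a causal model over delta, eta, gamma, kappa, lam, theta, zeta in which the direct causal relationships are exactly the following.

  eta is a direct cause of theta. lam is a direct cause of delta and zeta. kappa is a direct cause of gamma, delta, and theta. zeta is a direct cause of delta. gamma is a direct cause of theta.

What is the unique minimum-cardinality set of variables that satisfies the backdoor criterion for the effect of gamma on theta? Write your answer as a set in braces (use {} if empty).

{kappa}

Variables eligible for adjustment (non-descendants of gamma, excluding gamma and theta): {delta, eta, kappa, lam, zeta}.
Backdoor paths from gamma to theta:
  P1: gamma <- kappa -> theta
The empty set is not sufficient: P1 (gamma <- kappa -> theta) has no collider blocking it and no conditioned non-collider, so it is open.
Try {kappa}:
  P1: blocked at fork node kappa ∈ conditioning set.
{kappa} contains no descendant of gamma and blocks every backdoor path.
No other singleton works — e.g. {eta} leaves P1 open — so {kappa} is the unique smallest valid adjustment set.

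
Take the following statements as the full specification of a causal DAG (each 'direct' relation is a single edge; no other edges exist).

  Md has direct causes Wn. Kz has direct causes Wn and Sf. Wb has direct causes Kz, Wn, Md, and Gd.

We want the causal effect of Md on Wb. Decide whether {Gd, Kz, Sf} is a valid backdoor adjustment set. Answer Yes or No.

Backdoor paths from Md to Wb (paths whose first edge points into Md):
  P1: Md <- Wn -> Kz -> Wb
  P2: Md <- Wn -> Wb
Condition 1 (no descendant of Md in the set): holds — descendants of Md are {Wb}; none are in {Gd, Kz, Sf}.
Condition 2 (every backdoor path blocked by {Gd, Kz, Sf}):
  P1: blocked at chain node Kz ∈ conditioning set.
  P2: open — no interior node is in the conditioning set.
{Gd, Kz, Sf} does not satisfy the backdoor criterion.

No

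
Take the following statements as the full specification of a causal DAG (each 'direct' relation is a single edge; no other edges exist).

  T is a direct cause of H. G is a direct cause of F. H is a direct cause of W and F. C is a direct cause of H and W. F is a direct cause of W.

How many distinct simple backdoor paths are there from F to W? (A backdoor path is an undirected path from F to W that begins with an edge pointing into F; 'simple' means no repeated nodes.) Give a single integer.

A backdoor path from F to W is any simple undirected path whose first edge points into F (i.e. leaves F via a parent).
Parents of F: {G, H}.
Enumerating:
  P1: F <- H <- C -> W
  P2: F <- H -> W
That exhausts the simple backdoor paths. Count: 2.

2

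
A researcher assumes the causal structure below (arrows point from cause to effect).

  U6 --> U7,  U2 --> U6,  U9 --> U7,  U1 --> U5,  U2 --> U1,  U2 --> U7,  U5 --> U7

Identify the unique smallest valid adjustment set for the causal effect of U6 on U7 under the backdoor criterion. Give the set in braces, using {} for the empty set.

Variables eligible for adjustment (non-descendants of U6, excluding U6 and U7): {U1, U2, U5, U9}.
Backdoor paths from U6 to U7:
  P1: U6 <- U2 -> U1 -> U5 -> U7
  P2: U6 <- U2 -> U7
The empty set is not sufficient: P1 (U6 <- U2 -> U1 -> U5 -> U7) has no collider blocking it and no conditioned non-collider, so it is open.
Try {U2}:
  P1: blocked at fork node U2 ∈ conditioning set.
  P2: blocked at fork node U2 ∈ conditioning set.
{U2} contains no descendant of U6 and blocks every backdoor path.
No other singleton works — e.g. {U1} leaves P2 open — so {U2} is the unique smallest valid adjustment set.

{U2}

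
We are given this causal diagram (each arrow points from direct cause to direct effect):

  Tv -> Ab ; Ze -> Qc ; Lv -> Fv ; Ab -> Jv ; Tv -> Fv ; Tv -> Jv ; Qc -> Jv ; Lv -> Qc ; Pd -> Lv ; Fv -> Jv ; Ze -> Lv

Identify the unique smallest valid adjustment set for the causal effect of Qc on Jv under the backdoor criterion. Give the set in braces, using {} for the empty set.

Variables eligible for adjustment (non-descendants of Qc, excluding Qc and Jv): {Ab, Fv, Lv, Pd, Tv, Ze}.
Backdoor paths from Qc to Jv:
  P1: Qc <- Ze -> Lv -> Fv <- Tv -> Ab -> Jv
  P2: Qc <- Ze -> Lv -> Fv <- Tv -> Jv
  P3: Qc <- Ze -> Lv -> Fv -> Jv
  P4: Qc <- Lv -> Fv <- Tv -> Ab -> Jv
  P5: Qc <- Lv -> Fv <- Tv -> Jv
  P6: Qc <- Lv -> Fv -> Jv
The empty set is not sufficient: P3 (Qc <- Ze -> Lv -> Fv -> Jv) has no collider blocking it and no conditioned non-collider, so it is open.
Try {Lv}:
  P1: blocked at chain node Lv ∈ conditioning set.
  P2: blocked at chain node Lv ∈ conditioning set.
  P3: blocked at chain node Lv ∈ conditioning set.
  P4: blocked at fork node Lv ∈ conditioning set.
  P5: blocked at fork node Lv ∈ conditioning set.
  P6: blocked at fork node Lv ∈ conditioning set.
{Lv} contains no descendant of Qc and blocks every backdoor path.
No other singleton works — e.g. {Pd} leaves P3 open — so {Lv} is the unique smallest valid adjustment set.

{Lv}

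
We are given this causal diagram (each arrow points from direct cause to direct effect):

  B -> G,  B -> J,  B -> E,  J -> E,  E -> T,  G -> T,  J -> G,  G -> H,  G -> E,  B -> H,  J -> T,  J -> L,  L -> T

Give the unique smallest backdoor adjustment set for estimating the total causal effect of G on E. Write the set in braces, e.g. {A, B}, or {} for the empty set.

{B, J}

Variables eligible for adjustment (non-descendants of G, excluding G and E): {B, J, L}.
Backdoor paths from G to E:
  P1: G <- B -> J -> L -> T <- E
  P2: G <- B -> J -> E
  P3: G <- B -> J -> T <- E
  P4: G <- B -> E
  P5: G <- J <- B -> E
  P6: G <- J -> L -> T <- E
  P7: G <- J -> E
  P8: G <- J -> T <- E
The empty set is not sufficient: P2 (G <- B -> J -> E) has no collider blocking it and no conditioned non-collider, so it is open.
Try {B, J}:
  P1: blocked at fork node B ∈ conditioning set.
  P2: blocked at fork node B ∈ conditioning set.
  P3: blocked at fork node B ∈ conditioning set.
  P4: blocked at fork node B ∈ conditioning set.
  P5: blocked at chain node J ∈ conditioning set.
  P6: blocked at fork node J ∈ conditioning set.
  P7: blocked at fork node J ∈ conditioning set.
  P8: blocked at fork node J ∈ conditioning set.
{B, J} contains no descendant of G and blocks every backdoor path.
Every element of {B, J} is needed (dropping B leaves P4 open; dropping J leaves P7 open), so no proper subset is valid.
Among all size-2 subsets of the eligible variables, only {B, J} blocks every backdoor path, so it is the unique smallest valid adjustment set.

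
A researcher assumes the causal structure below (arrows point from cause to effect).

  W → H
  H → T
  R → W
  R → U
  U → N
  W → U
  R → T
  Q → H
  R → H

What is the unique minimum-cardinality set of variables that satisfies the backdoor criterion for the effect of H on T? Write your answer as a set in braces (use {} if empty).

Variables eligible for adjustment (non-descendants of H, excluding H and T): {N, Q, R, U, W}.
Backdoor paths from H to T:
  P1: H <- R -> T
  P2: H <- W <- R -> T
  P3: H <- W -> U <- R -> T
The empty set is not sufficient: P1 (H <- R -> T) has no collider blocking it and no conditioned non-collider, so it is open.
Try {R}:
  P1: blocked at fork node R ∈ conditioning set.
  P2: blocked at fork node R ∈ conditioning set.
  P3: blocked at collider U (neither it nor any descendant is in the conditioning set).
{R} contains no descendant of H and blocks every backdoor path.
No other singleton works — e.g. {W} leaves P1 open — so {R} is the unique smallest valid adjustment set.

{R}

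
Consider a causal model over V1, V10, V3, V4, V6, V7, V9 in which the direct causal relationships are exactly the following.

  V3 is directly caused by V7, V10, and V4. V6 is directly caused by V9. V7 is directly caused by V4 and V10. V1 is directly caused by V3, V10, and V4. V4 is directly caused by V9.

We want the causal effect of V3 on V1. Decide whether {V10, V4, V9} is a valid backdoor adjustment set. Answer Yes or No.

Backdoor paths from V3 to V1 (paths whose first edge points into V3):
  P1: V3 <- V10 -> V7 <- V4 -> V1
  P2: V3 <- V10 -> V1
  P3: V3 <- V4 -> V7 <- V10 -> V1
  P4: V3 <- V4 -> V1
  P5: V3 <- V7 <- V10 -> V1
  P6: V3 <- V7 <- V4 -> V1
Condition 1 (no descendant of V3 in the set): holds — descendants of V3 are {V1}; none are in {V10, V4, V9}.
Condition 2 (every backdoor path blocked by {V10, V4, V9}):
  P1: blocked at fork node V10 ∈ conditioning set.
  P2: blocked at fork node V10 ∈ conditioning set.
  P3: blocked at fork node V4 ∈ conditioning set.
  P4: blocked at fork node V4 ∈ conditioning set.
  P5: blocked at fork node V10 ∈ conditioning set.
  P6: blocked at fork node V4 ∈ conditioning set.
{V10, V4, V9} satisfies the backdoor criterion.

Yes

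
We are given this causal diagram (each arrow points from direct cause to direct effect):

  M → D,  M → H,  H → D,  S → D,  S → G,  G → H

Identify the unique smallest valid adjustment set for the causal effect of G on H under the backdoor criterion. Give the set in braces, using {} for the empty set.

Variables eligible for adjustment (non-descendants of G, excluding G and H): {M, S}.
Backdoor paths from G to H:
  P1: G <- S -> D <- M -> H
  P2: G <- S -> D <- H
Each backdoor path contains an unconditioned collider, so every path is already blocked with the empty conditioning set:
  P1: blocked at collider D (neither it nor any descendant is in the conditioning set).
  P2: blocked at collider D (neither it nor any descendant is in the conditioning set).
The empty set is therefore the unique smallest valid set.

{}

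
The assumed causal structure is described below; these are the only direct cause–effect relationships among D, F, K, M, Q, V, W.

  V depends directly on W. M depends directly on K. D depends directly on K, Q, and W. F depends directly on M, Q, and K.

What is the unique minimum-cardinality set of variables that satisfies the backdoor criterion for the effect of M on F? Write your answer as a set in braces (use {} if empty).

{K}

Variables eligible for adjustment (non-descendants of M, excluding M and F): {D, K, Q, V, W}.
Backdoor paths from M to F:
  P1: M <- K -> F
  P2: M <- K -> D <- Q -> F
The empty set is not sufficient: P1 (M <- K -> F) has no collider blocking it and no conditioned non-collider, so it is open.
Try {K}:
  P1: blocked at fork node K ∈ conditioning set.
  P2: blocked at fork node K ∈ conditioning set.
{K} contains no descendant of M and blocks every backdoor path.
No other singleton works — e.g. {W} leaves P1 open — so {K} is the unique smallest valid adjustment set.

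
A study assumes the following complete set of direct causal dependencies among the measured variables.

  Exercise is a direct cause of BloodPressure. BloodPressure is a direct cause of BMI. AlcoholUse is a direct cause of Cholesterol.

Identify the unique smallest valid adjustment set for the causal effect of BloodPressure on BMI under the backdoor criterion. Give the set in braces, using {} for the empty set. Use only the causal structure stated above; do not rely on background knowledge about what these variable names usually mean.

{}

Variables eligible for adjustment (non-descendants of BloodPressure, excluding BloodPressure and BMI): {AlcoholUse, Cholesterol, Exercise}.
Backdoor paths from BloodPressure to BMI:
  (none)
With no backdoor paths the empty set already satisfies the criterion, and it is trivially minimal.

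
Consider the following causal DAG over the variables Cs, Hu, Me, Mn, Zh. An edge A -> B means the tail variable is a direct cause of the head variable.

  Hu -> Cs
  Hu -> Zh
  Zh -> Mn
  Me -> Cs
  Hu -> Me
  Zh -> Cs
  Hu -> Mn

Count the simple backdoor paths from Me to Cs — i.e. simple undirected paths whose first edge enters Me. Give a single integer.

3

A backdoor path from Me to Cs is any simple undirected path whose first edge points into Me (i.e. leaves Me via a parent).
Parents of Me: {Hu}.
Enumerating:
  P1: Me <- Hu -> Zh -> Cs
  P2: Me <- Hu -> Mn <- Zh -> Cs
  P3: Me <- Hu -> Cs
That exhausts the simple backdoor paths. Count: 3.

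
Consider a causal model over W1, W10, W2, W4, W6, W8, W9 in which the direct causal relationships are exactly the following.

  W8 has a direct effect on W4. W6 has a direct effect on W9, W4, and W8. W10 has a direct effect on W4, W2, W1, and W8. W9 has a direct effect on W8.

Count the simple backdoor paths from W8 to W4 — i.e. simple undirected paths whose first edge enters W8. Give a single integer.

3

A backdoor path from W8 to W4 is any simple undirected path whose first edge points into W8 (i.e. leaves W8 via a parent).
Parents of W8: {W10, W6, W9}.
Enumerating:
  P1: W8 <- W10 -> W4
  P2: W8 <- W6 -> W4
  P3: W8 <- W9 <- W6 -> W4
That exhausts the simple backdoor paths. Count: 3.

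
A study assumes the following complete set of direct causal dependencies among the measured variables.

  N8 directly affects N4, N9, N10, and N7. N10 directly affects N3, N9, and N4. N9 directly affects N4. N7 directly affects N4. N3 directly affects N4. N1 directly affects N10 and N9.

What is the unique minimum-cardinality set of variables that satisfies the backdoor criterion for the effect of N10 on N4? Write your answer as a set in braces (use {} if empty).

{N1, N8}

Variables eligible for adjustment (non-descendants of N10, excluding N10 and N4): {N1, N7, N8}.
Backdoor paths from N10 to N4:
  P1: N10 <- N8 -> N9 -> N4
  P2: N10 <- N8 -> N7 -> N4
  P3: N10 <- N8 -> N4
  P4: N10 <- N1 -> N9 <- N8 -> N7 -> N4
  P5: N10 <- N1 -> N9 <- N8 -> N4
  P6: N10 <- N1 -> N9 -> N4
The empty set is not sufficient: P1 (N10 <- N8 -> N9 -> N4) has no collider blocking it and no conditioned non-collider, so it is open.
Try {N1, N8}:
  P1: blocked at fork node N8 ∈ conditioning set.
  P2: blocked at fork node N8 ∈ conditioning set.
  P3: blocked at fork node N8 ∈ conditioning set.
  P4: blocked at fork node N1 ∈ conditioning set.
  P5: blocked at fork node N1 ∈ conditioning set.
  P6: blocked at fork node N1 ∈ conditioning set.
{N1, N8} contains no descendant of N10 and blocks every backdoor path.
Every element of {N1, N8} is needed (dropping N1 leaves P6 open; dropping N8 leaves P1 open), so no proper subset is valid.
Among all size-2 subsets of the eligible variables, only {N1, N8} blocks every backdoor path, so it is the unique smallest valid adjustment set.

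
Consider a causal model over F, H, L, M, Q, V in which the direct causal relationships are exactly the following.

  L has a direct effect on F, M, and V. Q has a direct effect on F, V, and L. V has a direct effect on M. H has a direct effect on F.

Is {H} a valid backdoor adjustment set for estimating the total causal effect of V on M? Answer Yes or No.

Backdoor paths from V to M (paths whose first edge points into V):
  P1: V <- Q -> L -> M
  P2: V <- Q -> F <- L -> M
  P3: V <- L -> M
Condition 1 (no descendant of V in the set): holds — descendants of V are {M}; none are in {H}.
Condition 2 (every backdoor path blocked by {H}):
  P1: open — no interior node is in the conditioning set.
  P2: blocked at collider F (neither it nor any descendant is in the conditioning set).
  P3: open — no interior node is in the conditioning set.
{H} does not satisfy the backdoor criterion.

No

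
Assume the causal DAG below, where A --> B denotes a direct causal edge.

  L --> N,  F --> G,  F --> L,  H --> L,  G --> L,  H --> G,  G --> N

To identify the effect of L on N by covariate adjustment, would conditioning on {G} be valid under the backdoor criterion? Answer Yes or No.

Yes

Backdoor paths from L to N (paths whose first edge points into L):
  P1: L <- H -> G -> N
  P2: L <- F -> G -> N
  P3: L <- G -> N
Condition 1 (no descendant of L in the set): holds — descendants of L are {N}; none are in {G}.
Condition 2 (every backdoor path blocked by {G}):
  P1: blocked at chain node G ∈ conditioning set.
  P2: blocked at chain node G ∈ conditioning set.
  P3: blocked at fork node G ∈ conditioning set.
{G} satisfies the backdoor criterion.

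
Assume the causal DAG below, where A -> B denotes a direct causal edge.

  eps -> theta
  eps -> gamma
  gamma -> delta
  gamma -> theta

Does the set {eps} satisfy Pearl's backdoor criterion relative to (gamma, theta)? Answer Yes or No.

Backdoor paths from gamma to theta (paths whose first edge points into gamma):
  P1: gamma <- eps -> theta
Condition 1 (no descendant of gamma in the set): holds — descendants of gamma are {delta, theta}; none are in {eps}.
Condition 2 (every backdoor path blocked by {eps}):
  P1: blocked at fork node eps ∈ conditioning set.
{eps} satisfies the backdoor criterion.

Yes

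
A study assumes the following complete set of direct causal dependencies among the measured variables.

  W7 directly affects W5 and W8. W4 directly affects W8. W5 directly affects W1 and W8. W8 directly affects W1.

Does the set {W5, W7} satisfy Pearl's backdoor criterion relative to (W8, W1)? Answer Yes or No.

Yes

Backdoor paths from W8 to W1 (paths whose first edge points into W8):
  P1: W8 <- W7 -> W5 -> W1
  P2: W8 <- W5 -> W1
Condition 1 (no descendant of W8 in the set): holds — descendants of W8 are {W1}; none are in {W5, W7}.
Condition 2 (every backdoor path blocked by {W5, W7}):
  P1: blocked at fork node W7 ∈ conditioning set.
  P2: blocked at fork node W5 ∈ conditioning set.
{W5, W7} satisfies the backdoor criterion.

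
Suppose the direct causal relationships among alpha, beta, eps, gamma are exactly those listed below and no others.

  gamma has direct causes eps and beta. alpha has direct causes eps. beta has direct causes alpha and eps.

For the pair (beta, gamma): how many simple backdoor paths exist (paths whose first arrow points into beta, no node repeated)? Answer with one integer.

A backdoor path from beta to gamma is any simple undirected path whose first edge points into beta (i.e. leaves beta via a parent).
Parents of beta: {alpha, eps}.
Enumerating:
  P1: beta <- eps -> gamma
  P2: beta <- alpha <- eps -> gamma
That exhausts the simple backdoor paths. Count: 2.

2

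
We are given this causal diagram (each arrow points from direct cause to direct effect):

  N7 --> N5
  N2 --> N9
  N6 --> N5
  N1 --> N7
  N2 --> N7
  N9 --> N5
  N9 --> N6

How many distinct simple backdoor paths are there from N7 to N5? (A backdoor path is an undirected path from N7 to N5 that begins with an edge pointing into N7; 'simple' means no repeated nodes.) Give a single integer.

2

A backdoor path from N7 to N5 is any simple undirected path whose first edge points into N7 (i.e. leaves N7 via a parent).
Parents of N7: {N1, N2}.
Enumerating:
  P1: N7 <- N2 -> N9 -> N6 -> N5
  P2: N7 <- N2 -> N9 -> N5
That exhausts the simple backdoor paths. Count: 2.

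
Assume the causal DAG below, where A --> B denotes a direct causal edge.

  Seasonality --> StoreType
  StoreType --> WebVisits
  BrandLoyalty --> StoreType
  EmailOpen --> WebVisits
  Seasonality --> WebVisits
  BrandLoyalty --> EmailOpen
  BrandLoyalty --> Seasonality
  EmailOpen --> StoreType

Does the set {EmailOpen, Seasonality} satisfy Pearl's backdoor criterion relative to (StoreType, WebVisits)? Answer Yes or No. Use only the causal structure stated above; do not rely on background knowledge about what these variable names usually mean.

Backdoor paths from StoreType to WebVisits (paths whose first edge points into StoreType):
  P1: StoreType <- BrandLoyalty -> EmailOpen -> WebVisits
  P2: StoreType <- BrandLoyalty -> Seasonality -> WebVisits
  P3: StoreType <- EmailOpen <- BrandLoyalty -> Seasonality -> WebVisits
  P4: StoreType <- EmailOpen -> WebVisits
  P5: StoreType <- Seasonality <- BrandLoyalty -> EmailOpen -> WebVisits
  P6: StoreType <- Seasonality -> WebVisits
Condition 1 (no descendant of StoreType in the set): holds — descendants of StoreType are {WebVisits}; none are in {EmailOpen, Seasonality}.
Condition 2 (every backdoor path blocked by {EmailOpen, Seasonality}):
  P1: blocked at chain node EmailOpen ∈ conditioning set.
  P2: blocked at chain node Seasonality ∈ conditioning set.
  P3: blocked at chain node EmailOpen ∈ conditioning set.
  P4: blocked at fork node EmailOpen ∈ conditioning set.
  P5: blocked at chain node Seasonality ∈ conditioning set.
  P6: blocked at fork node Seasonality ∈ conditioning set.
{EmailOpen, Seasonality} satisfies the backdoor criterion.

Yes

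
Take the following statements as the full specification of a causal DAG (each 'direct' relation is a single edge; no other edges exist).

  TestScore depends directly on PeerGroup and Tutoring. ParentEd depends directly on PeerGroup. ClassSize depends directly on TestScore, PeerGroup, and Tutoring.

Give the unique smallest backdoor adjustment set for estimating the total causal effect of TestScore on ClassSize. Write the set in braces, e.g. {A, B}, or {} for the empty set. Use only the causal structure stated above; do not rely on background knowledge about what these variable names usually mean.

{PeerGroup, Tutoring}

Variables eligible for adjustment (non-descendants of TestScore, excluding TestScore and ClassSize): {ParentEd, PeerGroup, Tutoring}.
Backdoor paths from TestScore to ClassSize:
  P1: TestScore <- PeerGroup -> ClassSize
  P2: TestScore <- Tutoring -> ClassSize
The empty set is not sufficient: P1 (TestScore <- PeerGroup -> ClassSize) has no collider blocking it and no conditioned non-collider, so it is open.
Try {PeerGroup, Tutoring}:
  P1: blocked at fork node PeerGroup ∈ conditioning set.
  P2: blocked at fork node Tutoring ∈ conditioning set.
{PeerGroup, Tutoring} contains no descendant of TestScore and blocks every backdoor path.
Every element of {PeerGroup, Tutoring} is needed (dropping PeerGroup leaves P1 open; dropping Tutoring leaves P2 open), so no proper subset is valid.
Among all size-2 subsets of the eligible variables, only {PeerGroup, Tutoring} blocks every backdoor path, so it is the unique smallest valid adjustment set.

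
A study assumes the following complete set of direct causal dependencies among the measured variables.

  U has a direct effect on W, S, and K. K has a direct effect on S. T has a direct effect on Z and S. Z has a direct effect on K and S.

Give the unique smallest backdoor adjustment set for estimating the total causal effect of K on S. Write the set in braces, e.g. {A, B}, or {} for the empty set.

{U, Z}

Variables eligible for adjustment (non-descendants of K, excluding K and S): {T, U, W, Z}.
Backdoor paths from K to S:
  P1: K <- U -> S
  P2: K <- Z <- T -> S
  P3: K <- Z -> S
The empty set is not sufficient: P1 (K <- U -> S) has no collider blocking it and no conditioned non-collider, so it is open.
Try {U, Z}:
  P1: blocked at fork node U ∈ conditioning set.
  P2: blocked at chain node Z ∈ conditioning set.
  P3: blocked at fork node Z ∈ conditioning set.
{U, Z} contains no descendant of K and blocks every backdoor path.
Every element of {U, Z} is needed (dropping U leaves P1 open; dropping Z leaves P2 open), so no proper subset is valid.
Among all size-2 subsets of the eligible variables, only {U, Z} blocks every backdoor path, so it is the unique smallest valid adjustment set.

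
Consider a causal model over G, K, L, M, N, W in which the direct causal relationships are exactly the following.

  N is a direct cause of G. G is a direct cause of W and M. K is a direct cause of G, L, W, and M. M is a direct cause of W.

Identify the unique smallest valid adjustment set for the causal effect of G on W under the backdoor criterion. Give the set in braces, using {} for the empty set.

{K}

Variables eligible for adjustment (non-descendants of G, excluding G and W): {K, L, N}.
Backdoor paths from G to W:
  P1: G <- K -> M -> W
  P2: G <- K -> W
The empty set is not sufficient: P1 (G <- K -> M -> W) has no collider blocking it and no conditioned non-collider, so it is open.
Try {K}:
  P1: blocked at fork node K ∈ conditioning set.
  P2: blocked at fork node K ∈ conditioning set.
{K} contains no descendant of G and blocks every backdoor path.
No other singleton works — e.g. {N} leaves P1 open — so {K} is the unique smallest valid adjustment set.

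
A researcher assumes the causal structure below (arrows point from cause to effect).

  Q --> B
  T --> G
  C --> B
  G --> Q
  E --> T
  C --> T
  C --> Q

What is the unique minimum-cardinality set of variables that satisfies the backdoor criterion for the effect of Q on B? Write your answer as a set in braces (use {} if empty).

Variables eligible for adjustment (non-descendants of Q, excluding Q and B): {C, E, G, T}.
Backdoor paths from Q to B:
  P1: Q <- C -> B
  P2: Q <- G <- T <- C -> B
The empty set is not sufficient: P1 (Q <- C -> B) has no collider blocking it and no conditioned non-collider, so it is open.
Try {C}:
  P1: blocked at fork node C ∈ conditioning set.
  P2: blocked at fork node C ∈ conditioning set.
{C} contains no descendant of Q and blocks every backdoor path.
No other singleton works — e.g. {E} leaves P1 open — so {C} is the unique smallest valid adjustment set.

{C}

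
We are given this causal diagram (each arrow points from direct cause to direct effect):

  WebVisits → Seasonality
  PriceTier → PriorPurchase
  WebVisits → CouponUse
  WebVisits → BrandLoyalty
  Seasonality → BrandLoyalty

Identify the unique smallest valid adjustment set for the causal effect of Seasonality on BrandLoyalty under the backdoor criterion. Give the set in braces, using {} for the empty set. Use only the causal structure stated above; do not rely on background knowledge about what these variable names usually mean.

{WebVisits}

Variables eligible for adjustment (non-descendants of Seasonality, excluding Seasonality and BrandLoyalty): {CouponUse, PriceTier, PriorPurchase, WebVisits}.
Backdoor paths from Seasonality to BrandLoyalty:
  P1: Seasonality <- WebVisits -> BrandLoyalty
The empty set is not sufficient: P1 (Seasonality <- WebVisits -> BrandLoyalty) has no collider blocking it and no conditioned non-collider, so it is open.
Try {WebVisits}:
  P1: blocked at fork node WebVisits ∈ conditioning set.
{WebVisits} contains no descendant of Seasonality and blocks every backdoor path.
No other singleton works — e.g. {PriceTier} leaves P1 open — so {WebVisits} is the unique smallest valid adjustment set.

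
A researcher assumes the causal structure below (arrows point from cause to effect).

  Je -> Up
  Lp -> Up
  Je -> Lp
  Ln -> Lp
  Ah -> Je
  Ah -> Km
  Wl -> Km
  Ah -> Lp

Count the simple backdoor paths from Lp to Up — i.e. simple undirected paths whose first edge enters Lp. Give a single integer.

A backdoor path from Lp to Up is any simple undirected path whose first edge points into Lp (i.e. leaves Lp via a parent).
Parents of Lp: {Ah, Je, Ln}.
Enumerating:
  P1: Lp <- Ah -> Je -> Up
  P2: Lp <- Je -> Up
That exhausts the simple backdoor paths. Count: 2.

2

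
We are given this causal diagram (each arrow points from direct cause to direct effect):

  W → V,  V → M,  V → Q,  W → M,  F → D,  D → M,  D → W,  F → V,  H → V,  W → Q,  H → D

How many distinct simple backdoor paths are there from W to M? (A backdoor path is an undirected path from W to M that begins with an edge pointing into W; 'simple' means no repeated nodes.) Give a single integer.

3

A backdoor path from W to M is any simple undirected path whose first edge points into W (i.e. leaves W via a parent).
Parents of W: {D}.
Enumerating:
  P1: W <- D <- F -> V -> M
  P2: W <- D <- H -> V -> M
  P3: W <- D -> M
That exhausts the simple backdoor paths. Count: 3.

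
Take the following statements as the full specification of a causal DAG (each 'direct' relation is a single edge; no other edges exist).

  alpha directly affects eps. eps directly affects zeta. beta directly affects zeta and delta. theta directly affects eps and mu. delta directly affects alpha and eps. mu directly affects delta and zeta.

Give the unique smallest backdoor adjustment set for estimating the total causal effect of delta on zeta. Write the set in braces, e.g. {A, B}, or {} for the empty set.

Variables eligible for adjustment (non-descendants of delta, excluding delta and zeta): {beta, mu, theta}.
Backdoor paths from delta to zeta:
  P1: delta <- mu <- theta -> eps -> zeta
  P2: delta <- mu -> zeta
  P3: delta <- beta -> zeta
The empty set is not sufficient: P1 (delta <- mu <- theta -> eps -> zeta) has no collider blocking it and no conditioned non-collider, so it is open.
Try {beta, mu}:
  P1: blocked at chain node mu ∈ conditioning set.
  P2: blocked at fork node mu ∈ conditioning set.
  P3: blocked at fork node beta ∈ conditioning set.
{beta, mu} contains no descendant of delta and blocks every backdoor path.
Every element of {beta, mu} is needed (dropping beta leaves P3 open; dropping mu leaves P1 open), so no proper subset is valid.
Among all size-2 subsets of the eligible variables, only {beta, mu} blocks every backdoor path, so it is the unique smallest valid adjustment set.

{beta, mu}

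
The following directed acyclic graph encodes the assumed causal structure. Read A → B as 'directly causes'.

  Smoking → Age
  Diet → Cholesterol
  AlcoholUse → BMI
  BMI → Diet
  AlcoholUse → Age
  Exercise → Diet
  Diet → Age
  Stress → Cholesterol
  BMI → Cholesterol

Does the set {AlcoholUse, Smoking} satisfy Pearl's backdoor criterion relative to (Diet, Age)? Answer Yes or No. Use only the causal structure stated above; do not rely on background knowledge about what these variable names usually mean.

Yes

Backdoor paths from Diet to Age (paths whose first edge points into Diet):
  P1: Diet <- BMI <- AlcoholUse -> Age
Condition 1 (no descendant of Diet in the set): holds — descendants of Diet are {Age, Cholesterol}; none are in {AlcoholUse, Smoking}.
Condition 2 (every backdoor path blocked by {AlcoholUse, Smoking}):
  P1: blocked at fork node AlcoholUse ∈ conditioning set.
{AlcoholUse, Smoking} satisfies the backdoor criterion.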